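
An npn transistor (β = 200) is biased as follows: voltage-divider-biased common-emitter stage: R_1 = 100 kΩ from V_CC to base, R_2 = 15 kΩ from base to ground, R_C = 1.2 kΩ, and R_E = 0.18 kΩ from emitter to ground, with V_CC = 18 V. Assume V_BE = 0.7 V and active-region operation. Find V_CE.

V_CE ≈ 8.8 V

Thevenize the base divider: V_Th = V_CC·R_2/(R_1+R_2) = 18×15/115 = 2.35 V, R_Th = R_1‖R_2 = 13 kΩ.
Base-emitter loop: V_Th = I_B·R_Th + V_BE + (β+1)I_B·R_E, so I_B = (2.35 − 0.7) / (13 + 201×0.18) = 0.0335 mA.
I_C = β·I_B = 200×0.0335 = 6.7 mA, and I_E = (β+1)I_B = 6.73 mA.
V_CE = V_CC − I_C·R_C − I_E·R_E = 18 − 6.7×1.2 − 6.73×0.18 = 8.75 V.
V_CE = 8.75 V > 0.2 V confirms active-region operation.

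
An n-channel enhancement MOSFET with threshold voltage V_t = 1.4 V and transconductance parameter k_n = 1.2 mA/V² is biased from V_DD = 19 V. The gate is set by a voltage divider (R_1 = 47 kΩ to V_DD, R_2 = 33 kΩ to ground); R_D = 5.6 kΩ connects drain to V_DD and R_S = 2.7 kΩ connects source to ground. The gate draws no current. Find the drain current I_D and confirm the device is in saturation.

I_D ≈ 1.8 mA

V_G = V_DD·R_2/(R_1+R_2) = 19×33/80 = 7.84 V.
Assume saturation: I_D = (k_n/2)(V_GS − V_t)² with V_GS = V_G − I_D·R_S = 7.84 − 2.7·I_D.
Substituting gives 4.37·I_D² − 21.9·I_D + 24.9 = 0, with roots I_D = 1.75 or 3.25 mA.
The root I_D = 3.25 mA gives V_GS = -0.926 V ≤ V_t, so take I_D = 1.75 mA.
Then V_GS = 3.11 V and V_DS = V_DD − I_D(R_D+R_S) = 19 − 1.75×8.3 = 4.46 V.
Saturation requires V_DS ≥ V_GS − V_t = 1.71 V; 4.46 ≥ 1.71 ✓.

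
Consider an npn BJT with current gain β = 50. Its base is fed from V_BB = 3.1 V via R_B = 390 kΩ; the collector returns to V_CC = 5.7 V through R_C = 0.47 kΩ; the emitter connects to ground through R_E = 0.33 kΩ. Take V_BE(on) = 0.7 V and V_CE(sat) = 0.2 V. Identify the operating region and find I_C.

Assume active. Base-emitter loop: I_B = (V_BB − V_BE)/(R_B + (β+1)R_E) = (3.1 − 0.7)/(390 + 51×0.33) = 0.0059 mA.
I_C = β·I_B = 50×0.0059 = 0.295 mA.
V_CE = V_CC − I_C·R_C − I_E·R_E = 5.7 − 0.295×0.47 − 0.301×0.33 = 5.46 V > V_CE(sat), so the active-region assumption holds.

active; I_C ≈ 0.29 mA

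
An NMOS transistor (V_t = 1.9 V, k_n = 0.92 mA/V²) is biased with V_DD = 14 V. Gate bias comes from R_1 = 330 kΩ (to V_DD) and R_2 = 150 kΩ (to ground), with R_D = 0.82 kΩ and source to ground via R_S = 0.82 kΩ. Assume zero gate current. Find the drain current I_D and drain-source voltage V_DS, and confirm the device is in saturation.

V_G = V_DD·R_2/(R_1+R_2) = 14×150/480 = 4.38 V.
Assume saturation: I_D = (k_n/2)(V_GS − V_t)² with V_GS = V_G − I_D·R_S = 4.38 − 0.82·I_D.
Substituting gives 0.309·I_D² − 2.87·I_D + 2.82 = 0, with roots I_D = 1.12 or 8.15 mA.
The root I_D = 8.15 mA gives V_GS = -2.31 V ≤ V_t, so take I_D = 1.12 mA.
Then V_GS = 3.46 V and V_DS = V_DD − I_D(R_D+R_S) = 14 − 1.12×1.64 = 12.2 V.
Saturation requires V_DS ≥ V_GS − V_t = 1.56 V; 12.2 ≥ 1.56 ✓.

I_D ≈ 1.1 mA, V_DS ≈ 12 V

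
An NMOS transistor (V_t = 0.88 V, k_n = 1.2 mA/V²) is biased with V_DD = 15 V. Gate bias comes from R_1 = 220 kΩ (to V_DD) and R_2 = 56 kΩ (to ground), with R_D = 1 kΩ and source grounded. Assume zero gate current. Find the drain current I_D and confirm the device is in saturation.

I_D ≈ 2.8 mA

V_G = V_DD·R_2/(R_1+R_2) = 15×56/276 = 3.04 V. With the source grounded, V_GS = V_G = 3.04 V.
Assume saturation: I_D = (k_n/2)(V_GS − V_t)² = (1.2/2)×(3.04 − 0.88)² = 0.6×2.16² = 2.81 mA.
V_DS = V_DD − I_D·R_D = 15 − 2.81×1 = 12.2 V.
Saturation requires V_DS ≥ V_GS − V_t = 2.16 V; 12.2 ≥ 2.16 ✓.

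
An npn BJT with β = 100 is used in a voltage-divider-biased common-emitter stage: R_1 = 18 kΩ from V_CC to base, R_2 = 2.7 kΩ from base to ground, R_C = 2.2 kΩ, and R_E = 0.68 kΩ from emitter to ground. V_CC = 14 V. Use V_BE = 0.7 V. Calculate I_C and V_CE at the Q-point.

Thevenize the base divider: V_Th = V_CC·R_2/(R_1+R_2) = 14×2.7/20.7 = 1.83 V, R_Th = R_1‖R_2 = 2.35 kΩ.
Base-emitter loop: V_Th = I_B·R_Th + V_BE + (β+1)I_B·R_E, so I_B = (1.83 − 0.7) / (2.35 + 101×0.68) = 0.0159 mA.
I_C = β·I_B = 100×0.0159 = 1.59 mA, and I_E = (β+1)I_B = 1.6 mA.
V_CE = V_CC − I_C·R_C − I_E·R_E = 14 − 1.59×2.2 − 1.6×0.68 = 9.42 V.
V_CE = 9.42 V > 0.2 V confirms active-region operation.

I_C ≈ 1.6 mA, V_CE ≈ 9.4 V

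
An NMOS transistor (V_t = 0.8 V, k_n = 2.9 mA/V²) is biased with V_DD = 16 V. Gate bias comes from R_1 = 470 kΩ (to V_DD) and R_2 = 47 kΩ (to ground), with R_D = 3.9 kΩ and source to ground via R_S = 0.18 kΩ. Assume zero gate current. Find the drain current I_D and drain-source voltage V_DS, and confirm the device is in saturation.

I_D ≈ 0.47 mA, V_DS ≈ 14 V

V_G = V_DD·R_2/(R_1+R_2) = 16×47/517 = 1.45 V.
Assume saturation: I_D = (k_n/2)(V_GS − V_t)² with V_GS = V_G − I_D·R_S = 1.45 − 0.18·I_D.
Substituting gives 0.047·I_D² − 1.34·I_D + 0.621 = 0, with roots I_D = 0.471 or 28.1 mA.
The root I_D = 28.1 mA gives V_GS = -3.6 V ≤ V_t, so take I_D = 0.471 mA.
Then V_GS = 1.37 V and V_DS = V_DD − I_D(R_D+R_S) = 16 − 0.471×4.08 = 14.1 V.
Saturation requires V_DS ≥ V_GS − V_t = 0.57 V; 14.1 ≥ 0.57 ✓.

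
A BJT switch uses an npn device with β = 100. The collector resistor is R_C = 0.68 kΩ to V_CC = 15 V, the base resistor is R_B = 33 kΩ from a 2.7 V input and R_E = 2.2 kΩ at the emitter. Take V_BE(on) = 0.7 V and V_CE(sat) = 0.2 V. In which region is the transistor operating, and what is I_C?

Assume active. Base-emitter loop: I_B = (V_BB − V_BE)/(R_B + (β+1)R_E) = (2.7 − 0.7)/(33 + 101×2.2) = 0.00784 mA.
I_C = β·I_B = 100×0.00784 = 0.784 mA.
V_CE = V_CC − I_C·R_C − I_E·R_E = 15 − 0.784×0.68 − 0.792×2.2 = 12.7 V > V_CE(sat), so the active-region assumption holds.

active; I_C ≈ 0.78 mA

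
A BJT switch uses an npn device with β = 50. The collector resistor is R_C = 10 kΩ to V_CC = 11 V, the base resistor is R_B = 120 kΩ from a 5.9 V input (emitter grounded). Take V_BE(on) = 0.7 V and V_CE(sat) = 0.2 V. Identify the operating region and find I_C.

saturation; I_C ≈ 1.1 mA

Assume active: I_B = (5.9 − 0.7)/120 = 0.0433 mA, giving I_C = β·I_B = 2.17 mA.
But then V_CE = 11 − 2.17×10 = -10.7 V < V_CE(sat) = 0.2 V — impossible in the active region.
So the transistor is saturated. With V_CE = 0.2 V, I_C = (V_CC − 0.2)/R_C = 10.8/10 = 1.08 mA.
Check: β·I_B = 2.17 mA > I_C = 1.08 mA, confirming saturation.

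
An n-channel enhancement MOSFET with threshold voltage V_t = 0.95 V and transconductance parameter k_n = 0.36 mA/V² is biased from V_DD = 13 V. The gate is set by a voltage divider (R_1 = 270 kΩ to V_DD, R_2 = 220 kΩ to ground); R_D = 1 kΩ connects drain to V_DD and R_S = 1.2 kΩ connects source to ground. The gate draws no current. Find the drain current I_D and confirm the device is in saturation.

I_D ≈ 1.6 mA

V_G = V_DD·R_2/(R_1+R_2) = 13×220/490 = 5.84 V.
Assume saturation: I_D = (k_n/2)(V_GS − V_t)² with V_GS = V_G − I_D·R_S = 5.84 − 1.2·I_D.
Substituting gives 0.259·I_D² − 3.11·I_D + 4.3 = 0, with roots I_D = 1.59 or 10.4 mA.
The root I_D = 10.4 mA gives V_GS = -6.65 V ≤ V_t, so take I_D = 1.59 mA.
Then V_GS = 3.92 V and V_DS = V_DD − I_D(R_D+R_S) = 13 − 1.59×2.2 = 9.5 V.
Saturation requires V_DS ≥ V_GS − V_t = 2.97 V; 9.5 ≥ 2.97 ✓.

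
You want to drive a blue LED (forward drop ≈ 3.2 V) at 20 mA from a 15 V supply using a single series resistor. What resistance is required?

R ≈ 0.59 kΩ

The resistor drops V_S − V_D = 15 − 3.2 = 11.8 V at 20 mA.
R = 11.8 V / 20 mA = 0.59 kΩ.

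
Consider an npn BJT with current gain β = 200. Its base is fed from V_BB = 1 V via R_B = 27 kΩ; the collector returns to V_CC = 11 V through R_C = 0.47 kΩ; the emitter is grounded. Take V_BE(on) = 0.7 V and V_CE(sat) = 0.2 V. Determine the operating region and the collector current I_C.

active; I_C ≈ 2.2 mA

Assume active. Base-emitter loop: I_B = (V_BB − V_BE)/R_B = (1 − 0.7)/27 = 0.0111 mA.
I_C = β·I_B = 200×0.0111 = 2.22 mA.
V_CE = V_CC − I_C·R_C = 11 − 2.22×0.47 = 9.96 V > V_CE(sat), so the active-region assumption holds.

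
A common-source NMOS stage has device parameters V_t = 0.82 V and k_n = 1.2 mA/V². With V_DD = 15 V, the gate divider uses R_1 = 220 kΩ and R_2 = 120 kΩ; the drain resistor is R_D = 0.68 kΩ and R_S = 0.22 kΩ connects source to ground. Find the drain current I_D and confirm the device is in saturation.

V_G = V_DD·R_2/(R_1+R_2) = 15×120/340 = 5.29 V.
Assume saturation: I_D = (k_n/2)(V_GS − V_t)² with V_GS = V_G − I_D·R_S = 5.29 − 0.22·I_D.
Substituting gives 0.029·I_D² − 2.18·I_D + 12 = 0, with roots I_D = 5.98 or 69.1 mA.
The root I_D = 69.1 mA gives V_GS = -9.91 V ≤ V_t, so take I_D = 5.98 mA.
Then V_GS = 3.98 V and V_DS = V_DD − I_D(R_D+R_S) = 15 − 5.98×0.9 = 9.62 V.
Saturation requires V_DS ≥ V_GS − V_t = 3.16 V; 9.62 ≥ 3.16 ✓.

I_D ≈ 6 mA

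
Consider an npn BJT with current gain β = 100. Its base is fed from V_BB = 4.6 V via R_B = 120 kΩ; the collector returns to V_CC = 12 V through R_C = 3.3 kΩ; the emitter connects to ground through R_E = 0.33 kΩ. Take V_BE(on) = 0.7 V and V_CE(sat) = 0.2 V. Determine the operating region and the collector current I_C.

active; I_C ≈ 2.5 mA

Assume active. Base-emitter loop: I_B = (V_BB − V_BE)/(R_B + (β+1)R_E) = (4.6 − 0.7)/(120 + 101×0.33) = 0.0254 mA.
I_C = β·I_B = 100×0.0254 = 2.54 mA.
V_CE = V_CC − I_C·R_C − I_E·R_E = 12 − 2.54×3.3 − 2.57×0.33 = 2.76 V > V_CE(sat), so the active-region assumption holds.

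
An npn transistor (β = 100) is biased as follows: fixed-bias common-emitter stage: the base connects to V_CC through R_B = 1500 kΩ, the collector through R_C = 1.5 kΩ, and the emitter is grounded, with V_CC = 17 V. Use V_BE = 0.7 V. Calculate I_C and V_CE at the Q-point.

I_C ≈ 1.1 mA, V_CE ≈ 15 V

Base loop: V_CC = I_B·R_B + V_BE, so I_B = (17 − 0.7)/1500 kΩ = 0.0109 mA.
In the active region I_C = β·I_B = 100 × 0.0109 = 1.09 mA.
Collector loop: V_CE = V_CC − I_C·R_C = 17 − 1.09×1.5 = 15.4 V.
Since V_CE = 15.4 V > V_CE(sat) ≈ 0.2 V, the transistor is in the active region as assumed.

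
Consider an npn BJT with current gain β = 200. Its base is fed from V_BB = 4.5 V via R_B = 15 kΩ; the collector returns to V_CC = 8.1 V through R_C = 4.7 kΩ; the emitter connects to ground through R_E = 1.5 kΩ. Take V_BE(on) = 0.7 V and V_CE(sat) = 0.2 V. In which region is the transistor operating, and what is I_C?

Assume active: I_B = (4.5 − 0.7)/(15 + 201×1.5) = 0.012 mA, I_C = β·I_B = 2.4 mA.
Then V_CE = 8.1 − 2.4×4.7 − 2.41×1.5 = -6.81 V < 0.2 V — the active assumption fails.
Re-solve with V_CE = 0.2 V. KCL at the emitter: V_E/R_E = (V_BB−0.7−V_E)/R_B + (V_CC−0.2−V_E)/R_C, giving V_E = 2.04 V.
I_C = (V_CC − 0.2 − V_E)/R_C = (7.9 − 2.04)/4.7 = 1.25 mA.
Check: I_B = (3.8 − 2.04)/15 = 0.117 mA, and β·I_B = 23.4 mA > I_C, confirming saturation.

saturation; I_C ≈ 1.2 mA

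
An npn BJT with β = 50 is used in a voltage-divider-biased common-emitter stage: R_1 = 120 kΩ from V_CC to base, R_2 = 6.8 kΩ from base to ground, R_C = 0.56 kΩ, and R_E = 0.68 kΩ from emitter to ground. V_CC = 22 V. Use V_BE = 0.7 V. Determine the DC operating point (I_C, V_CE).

I_C ≈ 0.58 mA, V_CE ≈ 21 V

Thevenize the base divider: V_Th = V_CC·R_2/(R_1+R_2) = 22×6.8/127 = 1.18 V, R_Th = R_1‖R_2 = 6.44 kΩ.
Base-emitter loop: V_Th = I_B·R_Th + V_BE + (β+1)I_B·R_E, so I_B = (1.18 − 0.7) / (6.44 + 51×0.68) = 0.0117 mA.
I_C = β·I_B = 50×0.0117 = 0.583 mA, and I_E = (β+1)I_B = 0.595 mA.
V_CE = V_CC − I_C·R_C − I_E·R_E = 22 − 0.583×0.56 − 0.595×0.68 = 21.3 V.
V_CE = 21.3 V > 0.2 V confirms active-region operation.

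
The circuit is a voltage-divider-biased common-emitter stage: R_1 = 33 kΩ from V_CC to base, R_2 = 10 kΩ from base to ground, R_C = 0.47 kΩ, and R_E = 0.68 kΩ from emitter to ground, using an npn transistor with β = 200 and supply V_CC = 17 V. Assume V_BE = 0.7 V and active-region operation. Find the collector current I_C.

I_C ≈ 4.5 mA

Thevenize the base divider: V_Th = V_CC·R_2/(R_1+R_2) = 17×10/43 = 3.95 V, R_Th = R_1‖R_2 = 7.67 kΩ.
Base-emitter loop: V_Th = I_B·R_Th + V_BE + (β+1)I_B·R_E, so I_B = (3.95 − 0.7) / (7.67 + 201×0.68) = 0.0225 mA.
I_C = β·I_B = 200×0.0225 = 4.51 mA, and I_E = (β+1)I_B = 4.53 mA.
V_CE = V_CC − I_C·R_C − I_E·R_E = 17 − 4.51×0.47 − 4.53×0.68 = 11.8 V.
V_CE = 11.8 V > 0.2 V confirms active-region operation.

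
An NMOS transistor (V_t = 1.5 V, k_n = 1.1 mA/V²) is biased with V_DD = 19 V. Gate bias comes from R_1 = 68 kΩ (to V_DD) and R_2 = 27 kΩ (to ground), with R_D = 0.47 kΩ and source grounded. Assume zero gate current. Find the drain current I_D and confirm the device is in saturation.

V_G = V_DD·R_2/(R_1+R_2) = 19×27/95 = 5.4 V. With the source grounded, V_GS = V_G = 5.4 V.
Assume saturation: I_D = (k_n/2)(V_GS − V_t)² = (1.1/2)×(5.4 − 1.5)² = 0.55×3.9² = 8.37 mA.
V_DS = V_DD − I_D·R_D = 19 − 8.37×0.47 = 15.1 V.
Saturation requires V_DS ≥ V_GS − V_t = 3.9 V; 15.1 ≥ 3.9 ✓.

I_D ≈ 8.4 mA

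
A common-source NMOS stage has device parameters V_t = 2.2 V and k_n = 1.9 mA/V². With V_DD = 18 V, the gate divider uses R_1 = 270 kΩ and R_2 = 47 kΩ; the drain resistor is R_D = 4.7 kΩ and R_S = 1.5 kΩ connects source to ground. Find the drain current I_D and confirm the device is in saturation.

V_G = V_DD·R_2/(R_1+R_2) = 18×47/317 = 2.67 V.
Assume saturation: I_D = (k_n/2)(V_GS − V_t)² with V_GS = V_G − I_D·R_S = 2.67 − 1.5·I_D.
Substituting gives 2.14·I_D² − 2.34·I_D + 0.209 = 0, with roots I_D = 0.0982 or 0.995 mA.
The root I_D = 0.995 mA gives V_GS = 1.18 V ≤ V_t, so take I_D = 0.0982 mA.
Then V_GS = 2.52 V and V_DS = V_DD − I_D(R_D+R_S) = 18 − 0.0982×6.2 = 17.4 V.
Saturation requires V_DS ≥ V_GS − V_t = 0.321 V; 17.4 ≥ 0.321 ✓.

I_D ≈ 0.098 mA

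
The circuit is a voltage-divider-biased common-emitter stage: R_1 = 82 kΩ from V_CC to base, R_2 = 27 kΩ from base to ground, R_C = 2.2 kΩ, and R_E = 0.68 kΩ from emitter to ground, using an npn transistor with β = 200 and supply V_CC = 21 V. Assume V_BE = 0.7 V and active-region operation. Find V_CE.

V_CE ≈ 4.5 V

Thevenize the base divider: V_Th = V_CC·R_2/(R_1+R_2) = 21×27/109 = 5.2 V, R_Th = R_1‖R_2 = 20.3 kΩ.
Base-emitter loop: V_Th = I_B·R_Th + V_BE + (β+1)I_B·R_E, so I_B = (5.2 − 0.7) / (20.3 + 201×0.68) = 0.0287 mA.
I_C = β·I_B = 200×0.0287 = 5.74 mA, and I_E = (β+1)I_B = 5.76 mA.
V_CE = V_CC − I_C·R_C − I_E·R_E = 21 − 5.74×2.2 − 5.76×0.68 = 4.46 V.
V_CE = 4.46 V > 0.2 V confirms active-region operation.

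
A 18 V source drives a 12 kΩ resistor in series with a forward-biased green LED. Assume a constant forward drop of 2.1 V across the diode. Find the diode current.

I ≈ 1.3 mA

KVL around the loop: 18 = V_D + I·R = 2.1 + I × 12 kΩ.
So I = (18 − 2.1) / 12 kΩ = 15.9 / 12 = 1.32 mA.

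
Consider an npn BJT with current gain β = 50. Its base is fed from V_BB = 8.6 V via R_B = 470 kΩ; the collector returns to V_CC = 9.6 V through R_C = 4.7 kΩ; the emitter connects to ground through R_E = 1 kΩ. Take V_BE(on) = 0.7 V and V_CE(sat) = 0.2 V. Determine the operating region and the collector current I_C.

Assume active. Base-emitter loop: I_B = (V_BB − V_BE)/(R_B + (β+1)R_E) = (8.6 − 0.7)/(470 + 51×1) = 0.0152 mA.
I_C = β·I_B = 50×0.0152 = 0.758 mA.
V_CE = V_CC − I_C·R_C − I_E·R_E = 9.6 − 0.758×4.7 − 0.773×1 = 5.26 V > V_CE(sat), so the active-region assumption holds.

active; I_C ≈ 0.76 mA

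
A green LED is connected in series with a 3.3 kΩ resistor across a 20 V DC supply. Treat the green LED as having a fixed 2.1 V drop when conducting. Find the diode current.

I ≈ 5.4 mA

KVL around the loop: 20 = V_D + I·R = 2.1 + I × 3.3 kΩ.
So I = (20 − 2.1) / 3.3 kΩ = 17.9 / 3.3 = 5.42 mA.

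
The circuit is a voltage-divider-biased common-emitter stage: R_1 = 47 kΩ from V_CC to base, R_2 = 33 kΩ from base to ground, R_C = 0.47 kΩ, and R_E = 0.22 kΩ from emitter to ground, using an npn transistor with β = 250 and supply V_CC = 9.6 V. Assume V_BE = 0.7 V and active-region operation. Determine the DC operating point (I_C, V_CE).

Thevenize the base divider: V_Th = V_CC·R_2/(R_1+R_2) = 9.6×33/80 = 3.96 V, R_Th = R_1‖R_2 = 19.4 kΩ.
Base-emitter loop: V_Th = I_B·R_Th + V_BE + (β+1)I_B·R_E, so I_B = (3.96 − 0.7) / (19.4 + 251×0.22) = 0.0437 mA.
I_C = β·I_B = 250×0.0437 = 10.9 mA, and I_E = (β+1)I_B = 11 mA.
V_CE = V_CC − I_C·R_C − I_E·R_E = 9.6 − 10.9×0.47 − 11×0.22 = 2.05 V.
V_CE = 2.05 V > 0.2 V confirms active-region operation.

I_C ≈ 11 mA, V_CE ≈ 2.1 V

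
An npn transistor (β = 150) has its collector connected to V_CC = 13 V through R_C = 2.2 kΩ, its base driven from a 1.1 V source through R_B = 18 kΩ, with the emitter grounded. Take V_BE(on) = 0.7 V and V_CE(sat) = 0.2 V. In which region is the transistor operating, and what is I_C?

Assume active. Base-emitter loop: I_B = (V_BB − V_BE)/R_B = (1.1 − 0.7)/18 = 0.0222 mA.
I_C = β·I_B = 150×0.0222 = 3.33 mA.
V_CE = V_CC − I_C·R_C = 13 − 3.33×2.2 = 5.67 V > V_CE(sat), so the active-region assumption holds.

active; I_C ≈ 3.3 mA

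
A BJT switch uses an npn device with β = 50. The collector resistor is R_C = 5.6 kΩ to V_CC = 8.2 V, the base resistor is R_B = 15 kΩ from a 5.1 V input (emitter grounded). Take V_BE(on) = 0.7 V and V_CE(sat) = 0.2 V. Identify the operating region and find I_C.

saturation; I_C ≈ 1.4 mA

Assume active: I_B = (5.1 − 0.7)/15 = 0.293 mA, giving I_C = β·I_B = 14.7 mA.
But then V_CE = 8.2 − 14.7×5.6 = -73.9 V < V_CE(sat) = 0.2 V — impossible in the active region.
So the transistor is saturated. With V_CE = 0.2 V, I_C = (V_CC − 0.2)/R_C = 8/5.6 = 1.43 mA.
Check: β·I_B = 14.7 mA > I_C = 1.43 mA, confirming saturation.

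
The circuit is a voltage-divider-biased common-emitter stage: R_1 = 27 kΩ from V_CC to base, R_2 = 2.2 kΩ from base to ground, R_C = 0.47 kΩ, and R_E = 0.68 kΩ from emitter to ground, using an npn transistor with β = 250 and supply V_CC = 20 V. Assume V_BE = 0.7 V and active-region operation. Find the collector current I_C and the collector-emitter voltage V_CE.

I_C ≈ 1.2 mA, V_CE ≈ 19 V

Thevenize the base divider: V_Th = V_CC·R_2/(R_1+R_2) = 20×2.2/29.2 = 1.51 V, R_Th = R_1‖R_2 = 2.03 kΩ.
Base-emitter loop: V_Th = I_B·R_Th + V_BE + (β+1)I_B·R_E, so I_B = (1.51 − 0.7) / (2.03 + 251×0.68) = 0.00467 mA.
I_C = β·I_B = 250×0.00467 = 1.17 mA, and I_E = (β+1)I_B = 1.17 mA.
V_CE = V_CC − I_C·R_C − I_E·R_E = 20 − 1.17×0.47 − 1.17×0.68 = 18.7 V.
V_CE = 18.7 V > 0.2 V confirms active-region operation.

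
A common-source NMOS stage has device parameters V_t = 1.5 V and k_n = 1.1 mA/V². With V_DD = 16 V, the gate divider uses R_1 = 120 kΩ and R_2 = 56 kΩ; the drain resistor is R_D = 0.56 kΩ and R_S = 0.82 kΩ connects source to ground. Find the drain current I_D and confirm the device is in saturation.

V_G = V_DD·R_2/(R_1+R_2) = 16×56/176 = 5.09 V.
Assume saturation: I_D = (k_n/2)(V_GS − V_t)² with V_GS = V_G − I_D·R_S = 5.09 − 0.82·I_D.
Substituting gives 0.37·I_D² − 4.24·I_D + 7.09 = 0, with roots I_D = 2.03 or 9.43 mA.
The root I_D = 9.43 mA gives V_GS = -2.64 V ≤ V_t, so take I_D = 2.03 mA.
Then V_GS = 3.42 V and V_DS = V_DD − I_D(R_D+R_S) = 16 − 2.03×1.38 = 13.2 V.
Saturation requires V_DS ≥ V_GS − V_t = 1.92 V; 13.2 ≥ 1.92 ✓.

I_D ≈ 2 mA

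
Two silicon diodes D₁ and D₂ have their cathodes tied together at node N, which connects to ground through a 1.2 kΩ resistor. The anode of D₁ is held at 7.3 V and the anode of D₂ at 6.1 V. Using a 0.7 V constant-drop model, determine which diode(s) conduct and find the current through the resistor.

Only D₁ conducts; I_R ≈ 5.5 mA

Assume both conduct. Then node N would need to be at both 7.3−0.7 = 6.6 V and 6.1−0.7 = 5.4 V, which is impossible.
Assume only D₁ conducts: V_N = 7.3 − 0.7 = 6.6 V, so I_R = 6.6/1.2 = 5.5 mA.
Check D₂: its anode-to-cathode voltage is 6.1 − 6.6 = -0.5 V < 0.7 V, so it is off. The assumption is consistent.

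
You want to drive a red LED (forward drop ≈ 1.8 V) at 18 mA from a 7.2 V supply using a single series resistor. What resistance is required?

The resistor drops V_S − V_D = 7.2 − 1.8 = 5.4 V at 18 mA.
R = 5.4 V / 18 mA = 0.3 kΩ.

R ≈ 0.3 kΩ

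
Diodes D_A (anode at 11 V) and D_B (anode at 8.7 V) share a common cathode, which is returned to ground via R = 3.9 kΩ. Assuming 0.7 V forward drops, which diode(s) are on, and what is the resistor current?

Assume both conduct. Then node N would need to be at both 11−0.7 = 10.3 V and 8.7−0.7 = 8 V, which is impossible.
Assume only D_A conducts: V_N = 11 − 0.7 = 10.3 V, so I_R = 10.3/3.9 = 2.64 mA.
Check D_B: its anode-to-cathode voltage is 8.7 − 10.3 = -1.6 V < 0.7 V, so it is off. The assumption is consistent.

Only D_A conducts; I_R ≈ 2.6 mA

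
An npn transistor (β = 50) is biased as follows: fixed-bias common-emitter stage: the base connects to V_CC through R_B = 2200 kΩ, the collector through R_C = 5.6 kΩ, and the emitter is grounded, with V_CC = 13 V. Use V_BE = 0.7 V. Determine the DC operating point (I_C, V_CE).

I_C ≈ 0.28 mA, V_CE ≈ 11 V

Base loop: V_CC = I_B·R_B + V_BE, so I_B = (13 − 0.7)/2200 kΩ = 0.00559 mA.
In the active region I_C = β·I_B = 50 × 0.00559 = 0.28 mA.
Collector loop: V_CE = V_CC − I_C·R_C = 13 − 0.28×5.6 = 11.4 V.
Since V_CE = 11.4 V > V_CE(sat) ≈ 0.2 V, the transistor is in the active region as assumed.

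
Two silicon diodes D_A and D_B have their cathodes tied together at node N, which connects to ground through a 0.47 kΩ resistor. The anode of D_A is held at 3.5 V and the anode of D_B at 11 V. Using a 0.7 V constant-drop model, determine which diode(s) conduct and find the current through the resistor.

Assume both conduct. Then node N would need to be at both 3.5−0.7 = 2.8 V and 11−0.7 = 10.3 V, which is impossible.
Assume only D_B conducts: V_N = 11 − 0.7 = 10.3 V, so I_R = 10.3/0.47 = 21.9 mA.
Check D_A: its anode-to-cathode voltage is 3.5 − 10.3 = -6.8 V < 0.7 V, so it is off. The assumption is consistent.

Only D_B conducts; I_R ≈ 22 mA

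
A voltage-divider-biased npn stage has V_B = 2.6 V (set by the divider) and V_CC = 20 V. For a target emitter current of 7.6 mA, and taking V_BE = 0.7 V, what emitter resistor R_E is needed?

R_E ≈ 0.25 kΩ

V_E = V_B − V_BE = 2.6 − 0.7 = 1.9 V.
R_E = V_E / I_E = 1.9 / 7.6 = 0.25 kΩ.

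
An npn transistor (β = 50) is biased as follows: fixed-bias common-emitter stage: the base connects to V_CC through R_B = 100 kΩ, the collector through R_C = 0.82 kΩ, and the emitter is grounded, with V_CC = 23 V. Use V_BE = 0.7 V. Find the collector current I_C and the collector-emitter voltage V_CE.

Base loop: V_CC = I_B·R_B + V_BE, so I_B = (23 − 0.7)/100 kΩ = 0.223 mA.
In the active region I_C = β·I_B = 50 × 0.223 = 11.2 mA.
Collector loop: V_CE = V_CC − I_C·R_C = 23 − 11.2×0.82 = 13.9 V.
Since V_CE = 13.9 V > V_CE(sat) ≈ 0.2 V, the transistor is in the active region as assumed.

I_C ≈ 11 mA, V_CE ≈ 14 V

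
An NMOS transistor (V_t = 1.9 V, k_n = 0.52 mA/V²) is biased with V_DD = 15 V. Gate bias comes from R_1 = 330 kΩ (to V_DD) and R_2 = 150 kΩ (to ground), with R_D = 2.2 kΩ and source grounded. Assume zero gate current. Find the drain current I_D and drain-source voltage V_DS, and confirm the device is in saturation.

V_G = V_DD·R_2/(R_1+R_2) = 15×150/480 = 4.69 V. With the source grounded, V_GS = V_G = 4.69 V.
Assume saturation: I_D = (k_n/2)(V_GS − V_t)² = (0.52/2)×(4.69 − 1.9)² = 0.26×2.79² = 2.02 mA.
V_DS = V_DD − I_D·R_D = 15 − 2.02×2.2 = 10.6 V.
Saturation requires V_DS ≥ V_GS − V_t = 2.79 V; 10.6 ≥ 2.79 ✓.

I_D ≈ 2 mA, V_DS ≈ 11 V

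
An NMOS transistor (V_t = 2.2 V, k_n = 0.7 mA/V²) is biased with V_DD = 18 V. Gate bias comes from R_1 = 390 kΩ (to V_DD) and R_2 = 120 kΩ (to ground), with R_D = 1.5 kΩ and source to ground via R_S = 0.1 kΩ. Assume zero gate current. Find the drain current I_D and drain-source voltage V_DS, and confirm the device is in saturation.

I_D ≈ 1.3 mA, V_DS ≈ 16 V

V_G = V_DD·R_2/(R_1+R_2) = 18×120/510 = 4.24 V.
Assume saturation: I_D = (k_n/2)(V_GS − V_t)² with V_GS = V_G − I_D·R_S = 4.24 − 0.1·I_D.
Substituting gives 0.0035·I_D² − 1.14·I_D + 1.45 = 0, with roots I_D = 1.27 or 325 mA.
The root I_D = 325 mA gives V_GS = -28.3 V ≤ V_t, so take I_D = 1.27 mA.
Then V_GS = 4.11 V and V_DS = V_DD − I_D(R_D+R_S) = 18 − 1.27×1.6 = 16 V.
Saturation requires V_DS ≥ V_GS − V_t = 1.91 V; 16 ≥ 1.91 ✓.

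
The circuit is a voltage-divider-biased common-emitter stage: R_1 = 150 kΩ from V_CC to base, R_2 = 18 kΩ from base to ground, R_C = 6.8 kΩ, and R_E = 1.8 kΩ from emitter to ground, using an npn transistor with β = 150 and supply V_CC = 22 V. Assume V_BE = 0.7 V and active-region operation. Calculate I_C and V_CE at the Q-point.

Thevenize the base divider: V_Th = V_CC·R_2/(R_1+R_2) = 22×18/168 = 2.36 V, R_Th = R_1‖R_2 = 16.1 kΩ.
Base-emitter loop: V_Th = I_B·R_Th + V_BE + (β+1)I_B·R_E, so I_B = (2.36 − 0.7) / (16.1 + 151×1.8) = 0.00576 mA.
I_C = β·I_B = 150×0.00576 = 0.863 mA, and I_E = (β+1)I_B = 0.869 mA.
V_CE = V_CC − I_C·R_C − I_E·R_E = 22 − 0.863×6.8 − 0.869×1.8 = 14.6 V.
V_CE = 14.6 V > 0.2 V confirms active-region operation.

I_C ≈ 0.86 mA, V_CE ≈ 15 V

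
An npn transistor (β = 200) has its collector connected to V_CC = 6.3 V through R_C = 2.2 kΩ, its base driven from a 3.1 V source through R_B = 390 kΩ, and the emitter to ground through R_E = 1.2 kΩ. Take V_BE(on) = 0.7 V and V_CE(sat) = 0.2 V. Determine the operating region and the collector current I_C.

Assume active. Base-emitter loop: I_B = (V_BB − V_BE)/(R_B + (β+1)R_E) = (3.1 − 0.7)/(390 + 201×1.2) = 0.0038 mA.
I_C = β·I_B = 200×0.0038 = 0.76 mA.
V_CE = V_CC − I_C·R_C − I_E·R_E = 6.3 − 0.76×2.2 − 0.764×1.2 = 3.71 V > V_CE(sat), so the active-region assumption holds.

active; I_C ≈ 0.76 mA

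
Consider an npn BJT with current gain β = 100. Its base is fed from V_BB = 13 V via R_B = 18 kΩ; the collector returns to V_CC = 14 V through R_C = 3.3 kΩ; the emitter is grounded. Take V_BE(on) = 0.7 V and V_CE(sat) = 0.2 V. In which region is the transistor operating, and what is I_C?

Assume active: I_B = (13 − 0.7)/18 = 0.683 mA, giving I_C = β·I_B = 68.3 mA.
But then V_CE = 14 − 68.3×3.3 = -211 V < V_CE(sat) = 0.2 V — impossible in the active region.
So the transistor is saturated. With V_CE = 0.2 V, I_C = (V_CC − 0.2)/R_C = 13.8/3.3 = 4.18 mA.
Check: β·I_B = 68.3 mA > I_C = 4.18 mA, confirming saturation.

saturation; I_C ≈ 4.2 mA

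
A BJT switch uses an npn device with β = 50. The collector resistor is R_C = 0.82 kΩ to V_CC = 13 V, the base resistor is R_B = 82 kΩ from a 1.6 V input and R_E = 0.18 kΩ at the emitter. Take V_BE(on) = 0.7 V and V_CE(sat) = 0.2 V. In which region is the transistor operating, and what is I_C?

active; I_C ≈ 0.49 mA

Assume active. Base-emitter loop: I_B = (V_BB − V_BE)/(R_B + (β+1)R_E) = (1.6 − 0.7)/(82 + 51×0.18) = 0.00987 mA.
I_C = β·I_B = 50×0.00987 = 0.494 mA.
V_CE = V_CC − I_C·R_C − I_E·R_E = 13 − 0.494×0.82 − 0.503×0.18 = 12.5 V > V_CE(sat), so the active-region assumption holds.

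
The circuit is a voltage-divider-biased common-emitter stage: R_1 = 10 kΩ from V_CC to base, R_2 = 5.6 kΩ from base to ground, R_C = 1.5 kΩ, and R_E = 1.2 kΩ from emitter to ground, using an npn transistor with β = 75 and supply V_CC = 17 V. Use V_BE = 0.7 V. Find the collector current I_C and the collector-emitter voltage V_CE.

I_C ≈ 4.3 mA, V_CE ≈ 5.4 V

Thevenize the base divider: V_Th = V_CC·R_2/(R_1+R_2) = 17×5.6/15.6 = 6.1 V, R_Th = R_1‖R_2 = 3.59 kΩ.
Base-emitter loop: V_Th = I_B·R_Th + V_BE + (β+1)I_B·R_E, so I_B = (6.1 − 0.7) / (3.59 + 76×1.2) = 0.057 mA.
I_C = β·I_B = 75×0.057 = 4.27 mA, and I_E = (β+1)I_B = 4.33 mA.
V_CE = V_CC − I_C·R_C − I_E·R_E = 17 − 4.27×1.5 − 4.33×1.2 = 5.39 V.
V_CE = 5.39 V > 0.2 V confirms active-region operation.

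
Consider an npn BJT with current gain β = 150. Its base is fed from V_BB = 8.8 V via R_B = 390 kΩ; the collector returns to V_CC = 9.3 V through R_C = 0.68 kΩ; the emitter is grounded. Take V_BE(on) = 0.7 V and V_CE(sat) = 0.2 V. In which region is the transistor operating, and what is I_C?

Assume active. Base-emitter loop: I_B = (V_BB − V_BE)/R_B = (8.8 − 0.7)/390 = 0.0208 mA.
I_C = β·I_B = 150×0.0208 = 3.12 mA.
V_CE = V_CC − I_C·R_C = 9.3 − 3.12×0.68 = 7.18 V > V_CE(sat), so the active-region assumption holds.

active; I_C ≈ 3.1 mA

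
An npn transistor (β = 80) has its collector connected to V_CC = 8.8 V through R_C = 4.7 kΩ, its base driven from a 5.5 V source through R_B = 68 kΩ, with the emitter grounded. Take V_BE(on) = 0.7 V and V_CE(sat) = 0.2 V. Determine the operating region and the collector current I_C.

saturation; I_C ≈ 1.8 mA

Assume active: I_B = (5.5 − 0.7)/68 = 0.0706 mA, giving I_C = β·I_B = 5.65 mA.
But then V_CE = 8.8 − 5.65×4.7 = -17.7 V < V_CE(sat) = 0.2 V — impossible in the active region.
So the transistor is saturated. With V_CE = 0.2 V, I_C = (V_CC − 0.2)/R_C = 8.6/4.7 = 1.83 mA.
Check: β·I_B = 5.65 mA > I_C = 1.83 mA, confirming saturation.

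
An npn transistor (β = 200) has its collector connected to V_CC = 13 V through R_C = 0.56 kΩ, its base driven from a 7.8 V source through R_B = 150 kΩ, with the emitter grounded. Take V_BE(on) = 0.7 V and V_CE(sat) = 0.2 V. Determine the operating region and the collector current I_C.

active; I_C ≈ 9.5 mA

Assume active. Base-emitter loop: I_B = (V_BB − V_BE)/R_B = (7.8 − 0.7)/150 = 0.0473 mA.
I_C = β·I_B = 200×0.0473 = 9.47 mA.
V_CE = V_CC − I_C·R_C = 13 − 9.47×0.56 = 7.7 V > V_CE(sat), so the active-region assumption holds.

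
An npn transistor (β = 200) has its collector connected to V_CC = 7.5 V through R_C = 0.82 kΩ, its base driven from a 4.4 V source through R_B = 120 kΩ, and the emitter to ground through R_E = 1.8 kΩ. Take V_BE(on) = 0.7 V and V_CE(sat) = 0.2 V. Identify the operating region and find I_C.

Assume active. Base-emitter loop: I_B = (V_BB − V_BE)/(R_B + (β+1)R_E) = (4.4 − 0.7)/(120 + 201×1.8) = 0.00768 mA.
I_C = β·I_B = 200×0.00768 = 1.54 mA.
V_CE = V_CC − I_C·R_C − I_E·R_E = 7.5 − 1.54×0.82 − 1.54×1.8 = 3.46 V > V_CE(sat), so the active-region assumption holds.

active; I_C ≈ 1.5 mA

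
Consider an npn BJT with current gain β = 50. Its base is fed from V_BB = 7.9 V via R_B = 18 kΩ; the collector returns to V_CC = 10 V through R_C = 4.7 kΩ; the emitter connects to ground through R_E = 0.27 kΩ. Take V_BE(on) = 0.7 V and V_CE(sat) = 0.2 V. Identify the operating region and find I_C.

Assume active: I_B = (7.9 − 0.7)/(18 + 51×0.27) = 0.227 mA, I_C = β·I_B = 11.3 mA.
Then V_CE = 10 − 11.3×4.7 − 11.6×0.27 = -46.4 V < 0.2 V — the active assumption fails.
Re-solve with V_CE = 0.2 V. KCL at the emitter: V_E/R_E = (V_BB−0.7−V_E)/R_B + (V_CC−0.2−V_E)/R_C, giving V_E = 0.626 V.
I_C = (V_CC − 0.2 − V_E)/R_C = (9.8 − 0.626)/4.7 = 1.95 mA.
Check: I_B = (7.2 − 0.626)/18 = 0.365 mA, and β·I_B = 18.3 mA > I_C, confirming saturation.

saturation; I_C ≈ 2 mA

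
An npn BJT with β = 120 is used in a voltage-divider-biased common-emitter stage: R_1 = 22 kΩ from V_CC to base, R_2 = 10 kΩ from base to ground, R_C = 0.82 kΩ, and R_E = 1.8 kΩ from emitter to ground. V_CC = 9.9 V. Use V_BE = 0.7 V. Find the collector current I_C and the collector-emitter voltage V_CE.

Thevenize the base divider: V_Th = V_CC·R_2/(R_1+R_2) = 9.9×10/32 = 3.09 V, R_Th = R_1‖R_2 = 6.88 kΩ.
Base-emitter loop: V_Th = I_B·R_Th + V_BE + (β+1)I_B·R_E, so I_B = (3.09 − 0.7) / (6.88 + 121×1.8) = 0.0107 mA.
I_C = β·I_B = 120×0.0107 = 1.28 mA, and I_E = (β+1)I_B = 1.29 mA.
V_CE = V_CC − I_C·R_C − I_E·R_E = 9.9 − 1.28×0.82 − 1.29×1.8 = 6.53 V.
V_CE = 6.53 V > 0.2 V confirms active-region operation.

I_C ≈ 1.3 mA, V_CE ≈ 6.5 V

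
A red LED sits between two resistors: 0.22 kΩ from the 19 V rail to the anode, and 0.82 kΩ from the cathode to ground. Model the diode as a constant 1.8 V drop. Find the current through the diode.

The two resistors are in series with the diode, so KVL gives 19 = I·0.22 + 1.8 + I·0.82.
I = (19 − 1.8) / (0.22 + 0.82) kΩ = 17.2 / 1.04 = 16.5 mA.

I ≈ 17 mA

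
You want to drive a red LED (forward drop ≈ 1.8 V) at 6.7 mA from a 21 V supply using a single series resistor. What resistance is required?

R ≈ 2.9 kΩ

The resistor drops V_S − V_D = 21 − 1.8 = 19.2 V at 6.7 mA.
R = 19.2 V / 6.7 mA = 2.87 kΩ.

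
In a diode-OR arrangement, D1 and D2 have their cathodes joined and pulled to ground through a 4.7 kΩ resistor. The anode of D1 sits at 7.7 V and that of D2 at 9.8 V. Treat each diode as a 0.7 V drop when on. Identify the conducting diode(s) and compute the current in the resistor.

Assume both conduct. Then node N would need to be at both 7.7−0.7 = 7 V and 9.8−0.7 = 9.1 V, which is impossible.
Assume only D2 conducts: V_N = 9.8 − 0.7 = 9.1 V, so I_R = 9.1/4.7 = 1.94 mA.
Check D1: its anode-to-cathode voltage is 7.7 − 9.1 = -1.4 V < 0.7 V, so it is off. The assumption is consistent.

Only D2 conducts; I_R ≈ 1.9 mA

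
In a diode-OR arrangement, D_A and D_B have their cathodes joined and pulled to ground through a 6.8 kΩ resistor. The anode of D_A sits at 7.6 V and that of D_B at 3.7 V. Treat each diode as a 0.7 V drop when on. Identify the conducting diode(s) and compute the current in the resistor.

Only D_A conducts; I_R ≈ 1 mA

Assume both conduct. Then node N would need to be at both 7.6−0.7 = 6.9 V and 3.7−0.7 = 3 V, which is impossible.
Assume only D_A conducts: V_N = 7.6 − 0.7 = 6.9 V, so I_R = 6.9/6.8 = 1.01 mA.
Check D_B: its anode-to-cathode voltage is 3.7 − 6.9 = -3.2 V < 0.7 V, so it is off. The assumption is consistent.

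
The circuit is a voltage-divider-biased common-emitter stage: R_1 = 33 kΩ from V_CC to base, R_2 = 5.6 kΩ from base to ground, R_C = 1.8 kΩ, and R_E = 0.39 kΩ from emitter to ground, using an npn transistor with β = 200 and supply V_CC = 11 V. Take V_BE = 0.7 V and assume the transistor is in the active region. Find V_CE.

Thevenize the base divider: V_Th = V_CC·R_2/(R_1+R_2) = 11×5.6/38.6 = 1.6 V, R_Th = R_1‖R_2 = 4.79 kΩ.
Base-emitter loop: V_Th = I_B·R_Th + V_BE + (β+1)I_B·R_E, so I_B = (1.6 − 0.7) / (4.79 + 201×0.39) = 0.0108 mA.
I_C = β·I_B = 200×0.0108 = 2.15 mA, and I_E = (β+1)I_B = 2.16 mA.
V_CE = V_CC − I_C·R_C − I_E·R_E = 11 − 2.15×1.8 − 2.16×0.39 = 6.28 V.
V_CE = 6.28 V > 0.2 V confirms active-region operation.

V_CE ≈ 6.3 V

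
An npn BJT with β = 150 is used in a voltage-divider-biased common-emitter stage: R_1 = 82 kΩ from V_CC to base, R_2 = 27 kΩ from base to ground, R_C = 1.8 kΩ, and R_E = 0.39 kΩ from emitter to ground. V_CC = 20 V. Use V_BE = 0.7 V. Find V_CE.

V_CE ≈ 2.3 V

Thevenize the base divider: V_Th = V_CC·R_2/(R_1+R_2) = 20×27/109 = 4.95 V, R_Th = R_1‖R_2 = 20.3 kΩ.
Base-emitter loop: V_Th = I_B·R_Th + V_BE + (β+1)I_B·R_E, so I_B = (4.95 − 0.7) / (20.3 + 151×0.39) = 0.0537 mA.
I_C = β·I_B = 150×0.0537 = 8.06 mA, and I_E = (β+1)I_B = 8.11 mA.
V_CE = V_CC − I_C·R_C − I_E·R_E = 20 − 8.06×1.8 − 8.11×0.39 = 2.33 V.
V_CE = 2.33 V > 0.2 V confirms active-region operation.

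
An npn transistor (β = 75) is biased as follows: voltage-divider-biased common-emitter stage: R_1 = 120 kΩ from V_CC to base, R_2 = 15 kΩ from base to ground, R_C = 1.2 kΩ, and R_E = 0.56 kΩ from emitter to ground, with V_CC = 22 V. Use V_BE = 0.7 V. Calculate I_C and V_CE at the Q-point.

Thevenize the base divider: V_Th = V_CC·R_2/(R_1+R_2) = 22×15/135 = 2.44 V, R_Th = R_1‖R_2 = 13.3 kΩ.
Base-emitter loop: V_Th = I_B·R_Th + V_BE + (β+1)I_B·R_E, so I_B = (2.44 − 0.7) / (13.3 + 76×0.56) = 0.0312 mA.
I_C = β·I_B = 75×0.0312 = 2.34 mA, and I_E = (β+1)I_B = 2.37 mA.
V_CE = V_CC − I_C·R_C − I_E·R_E = 22 − 2.34×1.2 − 2.37×0.56 = 17.9 V.
V_CE = 17.9 V > 0.2 V confirms active-region operation.

I_C ≈ 2.3 mA, V_CE ≈ 18 V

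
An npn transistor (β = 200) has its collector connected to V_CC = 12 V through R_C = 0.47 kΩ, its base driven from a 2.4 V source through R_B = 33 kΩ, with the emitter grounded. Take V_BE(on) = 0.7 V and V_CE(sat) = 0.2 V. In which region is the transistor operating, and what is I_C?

active; I_C ≈ 10 mA

Assume active. Base-emitter loop: I_B = (V_BB − V_BE)/R_B = (2.4 − 0.7)/33 = 0.0515 mA.
I_C = β·I_B = 200×0.0515 = 10.3 mA.
V_CE = V_CC − I_C·R_C = 12 − 10.3×0.47 = 7.16 V > V_CE(sat), so the active-region assumption holds.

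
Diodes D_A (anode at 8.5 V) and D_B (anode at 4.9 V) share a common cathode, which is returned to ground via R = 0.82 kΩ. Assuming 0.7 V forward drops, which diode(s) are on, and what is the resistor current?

Assume both conduct. Then node N would need to be at both 8.5−0.7 = 7.8 V and 4.9−0.7 = 4.2 V, which is impossible.
Assume only D_A conducts: V_N = 8.5 − 0.7 = 7.8 V, so I_R = 7.8/0.82 = 9.51 mA.
Check D_B: its anode-to-cathode voltage is 4.9 − 7.8 = -2.9 V < 0.7 V, so it is off. The assumption is consistent.

Only D_A conducts; I_R ≈ 9.5 mA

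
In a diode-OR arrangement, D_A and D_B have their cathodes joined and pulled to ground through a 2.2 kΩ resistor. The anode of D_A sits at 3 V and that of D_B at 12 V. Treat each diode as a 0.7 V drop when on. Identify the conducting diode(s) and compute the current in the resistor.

Assume both conduct. Then node N would need to be at both 3−0.7 = 2.3 V and 12−0.7 = 11.3 V, which is impossible.
Assume only D_B conducts: V_N = 12 − 0.7 = 11.3 V, so I_R = 11.3/2.2 = 5.14 mA.
Check D_A: its anode-to-cathode voltage is 3 − 11.3 = -8.3 V < 0.7 V, so it is off. The assumption is consistent.

Only D_B conducts; I_R ≈ 5.1 mA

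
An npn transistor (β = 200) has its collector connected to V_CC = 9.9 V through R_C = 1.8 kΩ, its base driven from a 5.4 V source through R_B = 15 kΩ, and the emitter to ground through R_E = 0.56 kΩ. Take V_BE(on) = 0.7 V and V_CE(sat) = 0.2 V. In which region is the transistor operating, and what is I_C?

saturation; I_C ≈ 4.1 mA

Assume active: I_B = (5.4 − 0.7)/(15 + 201×0.56) = 0.0368 mA, I_C = β·I_B = 7.37 mA.
Then V_CE = 9.9 − 7.37×1.8 − 7.41×0.56 = -7.51 V < 0.2 V — the active assumption fails.
Re-solve with V_CE = 0.2 V. KCL at the emitter: V_E/R_E = (V_BB−0.7−V_E)/R_B + (V_CC−0.2−V_E)/R_C, giving V_E = 2.37 V.
I_C = (V_CC − 0.2 − V_E)/R_C = (9.7 − 2.37)/1.8 = 4.07 mA.
Check: I_B = (4.7 − 2.37)/15 = 0.155 mA, and β·I_B = 31.1 mA > I_C, confirming saturation.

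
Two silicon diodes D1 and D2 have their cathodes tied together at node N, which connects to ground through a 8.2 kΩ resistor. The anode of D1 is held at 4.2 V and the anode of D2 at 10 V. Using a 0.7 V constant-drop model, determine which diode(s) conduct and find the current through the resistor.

Only D2 conducts; I_R ≈ 1.1 mA

Assume both conduct. Then node N would need to be at both 4.2−0.7 = 3.5 V and 10−0.7 = 9.3 V, which is impossible.
Assume only D2 conducts: V_N = 10 − 0.7 = 9.3 V, so I_R = 9.3/8.2 = 1.13 mA.
Check D1: its anode-to-cathode voltage is 4.2 − 9.3 = -5.1 V < 0.7 V, so it is off. The assumption is consistent.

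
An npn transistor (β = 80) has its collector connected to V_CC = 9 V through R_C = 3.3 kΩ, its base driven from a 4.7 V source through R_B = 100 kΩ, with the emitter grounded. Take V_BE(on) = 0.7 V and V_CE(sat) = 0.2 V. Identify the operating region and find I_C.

Assume active: I_B = (4.7 − 0.7)/100 = 0.04 mA, giving I_C = β·I_B = 3.2 mA.
But then V_CE = 9 − 3.2×3.3 = -1.56 V < V_CE(sat) = 0.2 V — impossible in the active region.
So the transistor is saturated. With V_CE = 0.2 V, I_C = (V_CC − 0.2)/R_C = 8.8/3.3 = 2.67 mA.
Check: β·I_B = 3.2 mA > I_C = 2.67 mA, confirming saturation.

saturation; I_C ≈ 2.7 mA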